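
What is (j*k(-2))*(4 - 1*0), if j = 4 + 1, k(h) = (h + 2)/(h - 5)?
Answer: 0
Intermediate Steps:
k(h) = (2 + h)/(-5 + h)
j = 5
(j*k(-2))*(4 - 1*0) = (5*((2 - 2)/(-5 - 2)))*(4 - 1*0) = (5*(0/(-7)))*(4 + 0) = (5*(-1/7*0))*4 = (5*0)*4 = 0*4 = 0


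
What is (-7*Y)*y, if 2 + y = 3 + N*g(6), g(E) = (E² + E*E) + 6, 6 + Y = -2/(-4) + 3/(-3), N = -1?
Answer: -7007/2 ≈ -3503.5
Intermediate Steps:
Y = -13/2 (Y = -6 + (-2/(-4) + 3/(-3)) = -6 + (-2*(-¼) + 3*(-⅓)) = -6 + (½ - 1) = -6 - ½ = -13/2 ≈ -6.5000)
g(E) = 6 + 2*E² (g(E) = (E² + E²) + 6 = 2*E² + 6 = 6 + 2*E²)
y = -77 (y = -2 + (3 - (6 + 2*6²)) = -2 + (3 - (6 + 2*36)) = -2 + (3 - (6 + 72)) = -2 + (3 - 1*78) = -2 + (3 - 78) = -2 - 75 = -77)
(-7*Y)*y = -7*(-13/2)*(-77) = (91/2)*(-77) = -7007/2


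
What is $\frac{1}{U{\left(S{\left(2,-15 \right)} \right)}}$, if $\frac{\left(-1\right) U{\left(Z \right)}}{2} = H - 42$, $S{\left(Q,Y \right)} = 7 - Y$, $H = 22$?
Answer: $\frac{1}{40} \approx 0.025$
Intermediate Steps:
$U{\left(Z \right)} = 40$ ($U{\left(Z \right)} = - 2 \left(22 - 42\right) = \left(-2\right) \left(-20\right) = 40$)
$\frac{1}{U{\left(S{\left(2,-15 \right)} \right)}} = \frac{1}{40}$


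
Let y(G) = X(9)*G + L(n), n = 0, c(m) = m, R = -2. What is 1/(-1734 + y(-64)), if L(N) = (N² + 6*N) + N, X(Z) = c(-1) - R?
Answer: -1/1798 ≈ -0.00055617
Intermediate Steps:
X(Z) = 1 (X(Z) = -1 - 1*(-2) = -1 + 2 = 1)
L(N) = N² + 7*N
y(G) = G (y(G) = 1*G + 0*(7 + 0) = G + 0*7 = G + 0 = G)
1/(-1734 + y(-64)) = 1/(-1734 - 64) = 1/(-1798) = -1/1798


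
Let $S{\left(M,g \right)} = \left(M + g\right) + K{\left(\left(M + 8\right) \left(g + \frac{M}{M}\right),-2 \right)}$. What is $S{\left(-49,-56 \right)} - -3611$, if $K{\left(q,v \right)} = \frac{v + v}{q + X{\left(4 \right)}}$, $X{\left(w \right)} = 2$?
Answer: $\frac{7913038}{2257} \approx 3506.0$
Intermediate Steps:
$K{\left(q,v \right)} = \frac{2 v}{2 + q}$ ($K{\left(q,v \right)} = \frac{v + v}{q + 2} = \frac{2 v}{2 + q}$)
$S{\left(M,g \right)} = M + g - \frac{4}{2 + \left(1 + g\right) \left(8 + M\right)}$ ($S{\left(M,g \right)} = \left(M + g\right) + 2 \left(-2\right) \frac{1}{2 + \left(M + 8\right) \left(g + \frac{M}{M}\right)} = \left(M + g\right) + 2 \left(-2\right) \frac{1}{2 + \left(8 + M\right) \left(g + 1\right)} = \left(M + g\right) + 2 \left(-2\right) \frac{1}{2 + \left(8 + M\right) \left(1 + g\right)} = \left(M + g\right) + 2 \left(-2\right) \frac{1}{2 + \left(1 + g\right) \left(8 + M\right)} = \left(M + g\right) - \frac{4}{2 + \left(1 + g\right) \left(8 + M\right)} = M + g - \frac{4}{2 + \left(1 + g\right) \left(8 + M\right)}$)
$S{\left(-49,-56 \right)} - -3611 = \frac{-4 + \left(-49 - 56\right) \left(10 - 49 + 8 \left(-56\right) - -2744\right)}{10 - 49 + 8 \left(-56\right) - -2744} - -3611 = \frac{-4 - 105 \left(10 - 49 - 448 + 2744\right)}{10 - 49 - 448 + 2744} + 3611 = \frac{-4 - 236985}{2257} + 3611 = \frac{1}{2257} \left(-236989\right) + 3611 = - \frac{236989}{2257} + 3611 = \frac{7913038}{2257}$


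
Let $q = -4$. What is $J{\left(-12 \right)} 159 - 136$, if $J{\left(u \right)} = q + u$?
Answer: $-2680$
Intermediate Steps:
$J{\left(u \right)} = -4 + u$
$J{\left(-12 \right)} 159 - 136 = \left(-4 - 12\right) 159 - 136 = \left(-16\right) 159 - 136 = -2544 - 136 = -2680$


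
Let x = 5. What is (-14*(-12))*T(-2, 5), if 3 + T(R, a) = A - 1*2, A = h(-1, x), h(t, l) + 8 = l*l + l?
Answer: 2856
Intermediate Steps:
h(t, l) = -8 + l + l² (h(t, l) = -8 + (l*l + l) = -8 + (l² + l) = -8 + (l + l²) = -8 + l + l²)
A = 22 (A = -8 + 5 + 5² = -8 + 5 + 25 = 22)
T(R, a) = 17 (T(R, a) = -3 + (22 - 1*2) = -3 + (22 - 2) = -3 + 20 = 17)
(-14*(-12))*T(-2, 5) = -14*(-12)*17 = 168*17 = 2856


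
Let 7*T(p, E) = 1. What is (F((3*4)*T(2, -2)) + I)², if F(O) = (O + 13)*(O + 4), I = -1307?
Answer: 3590765929/2401 ≈ 1.4955e+6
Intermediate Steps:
T(p, E) = ⅐ (T(p, E) = (⅐)*1 = ⅐)
F(O) = (4 + O)*(13 + O) (F(O) = (13 + O)*(4 + O) = (4 + O)*(13 + O))
(F((3*4)*T(2, -2)) + I)² = ((52 + ((3*4)*(⅐))² + 17*((3*4)*(⅐))) - 1307)² = ((52 + (12*(⅐))² + 17*(12*(⅐))) - 1307)² = ((52 + (12/7)² + 17*(12/7)) - 1307)² = ((52 + 144/49 + 204/7) - 1307)² = (4120/49 - 1307)² = (-59923/49)² = 3590765929/2401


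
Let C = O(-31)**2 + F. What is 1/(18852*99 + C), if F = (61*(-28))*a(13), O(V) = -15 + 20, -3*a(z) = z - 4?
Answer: 1/1871497 ≈ 5.3433e-7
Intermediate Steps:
a(z) = 4/3 - z/3 (a(z) = -(z - 4)/3 = -(-4 + z)/3 = 4/3 - z/3)
O(V) = 5
F = 5124 (F = (61*(-28))*(4/3 - 1/3*13) = -1708*(4/3 - 13/3) = -1708*(-3) = 5124)
C = 5149 (C = 5**2 + 5124 = 25 + 5124 = 5149)
1/(18852*99 + C) = 1/(18852*99 + 5149) = 1/(1866348 + 5149) = 1/1871497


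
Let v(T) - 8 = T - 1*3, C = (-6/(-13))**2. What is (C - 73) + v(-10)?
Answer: -13146/169 ≈ -77.787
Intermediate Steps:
C = 36/169 (C = (-6*(-1/13))**2 = (6/13)**2 = 36/169 ≈ 0.21302)
v(T) = 5 + T (v(T) = 8 + (T - 1*3) = 8 + (T - 3) = 8 + (-3 + T) = 5 + T)
(C - 73) + v(-10) = (36/169 - 73) + (5 - 10) = -12301/169 - 5 = -13146/169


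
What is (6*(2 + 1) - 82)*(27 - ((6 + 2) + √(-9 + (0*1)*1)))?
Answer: -1216 + 192*I ≈ -1216.0 + 192.0*I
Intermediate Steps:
(6*(2 + 1) - 82)*(27 - ((6 + 2) + √(-9 + (0*1)*1))) = (6*3 - 82)*(27 - (8 + √(-9 + 0*1))) = (18 - 82)*(27 - (8 + √(-9 + 0))) = -64*(27 - (8 + √(-9))) = -64*(27 - (8 + 3*I)) = -64*(27 + (-8 - 3*I)) = -64*(19 - 3*I) = -1216 + 192*I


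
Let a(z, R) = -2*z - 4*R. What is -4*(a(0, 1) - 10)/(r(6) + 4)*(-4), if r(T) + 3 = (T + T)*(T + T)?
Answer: -224/145 ≈ -1.5448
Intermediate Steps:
a(z, R) = -4*R - 2*z
r(T) = -3 + 4*T² (r(T) = -3 + (T + T)*(T + T) = -3 + (2*T)*(2*T) = -3 + 4*T²)
-4*(a(0, 1) - 10)/(r(6) + 4)*(-4) = -4*((-4*1 - 2*0) - 10)/((-3 + 4*6²) + 4)*(-4) = -4*((-4 + 0) - 10)/((-3 + 4*36) + 4)*(-4) = -4*(-4 - 10)/((-3 + 144) + 4)*(-4) = -(-56)/(141 + 4)*(-4) = -(-56)/145*(-4) = -4*(-14/145)*(-4) = (56/145)*(-4) = -224/145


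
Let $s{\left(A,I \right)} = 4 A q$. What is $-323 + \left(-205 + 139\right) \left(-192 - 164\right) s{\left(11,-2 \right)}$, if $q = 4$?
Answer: $4134973$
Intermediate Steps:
$s{\left(A,I \right)} = 16 A$ ($s{\left(A,I \right)} = 4 A 4 = 16 A$)
$-323 + \left(-205 + 139\right) \left(-192 - 164\right) s{\left(11,-2 \right)} = -323 + \left(-205 + 139\right) \left(-192 - 164\right) 16 \cdot 11 = -323 + \left(-66\right) \left(-356\right) 176 = -323 + 23496 \cdot 176 = -323 + 4135296 = 4134973$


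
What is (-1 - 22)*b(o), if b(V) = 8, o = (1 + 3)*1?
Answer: -184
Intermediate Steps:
o = 4 (o = 4*1 = 4)
(-1 - 22)*b(o) = (-1 - 22)*8 = -23*8 = -184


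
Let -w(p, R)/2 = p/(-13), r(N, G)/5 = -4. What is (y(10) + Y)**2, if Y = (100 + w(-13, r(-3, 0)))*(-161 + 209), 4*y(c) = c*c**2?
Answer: 24542116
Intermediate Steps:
r(N, G) = -20 (r(N, G) = 5*(-4) = -20)
w(p, R) = 2*p/13 (w(p, R) = -2*p/(-13) = -2*p*(-1)/13 = -(-2)*p/13 = 2*p/13)
y(c) = c**3/4 (y(c) = (c*c**2)/4 = c**3/4)
Y = 4704 (Y = (100 + (2/13)*(-13))*(-161 + 209) = (100 - 2)*48 = 98*48 = 4704)
(y(10) + Y)**2 = ((1/4)*10**3 + 4704)**2 = ((1/4)*1000 + 4704)**2 = (250 + 4704)**2 = 4954**2 = 24542116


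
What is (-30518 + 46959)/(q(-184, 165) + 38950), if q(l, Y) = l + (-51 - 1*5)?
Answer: 16441/38710 ≈ 0.42472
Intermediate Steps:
q(l, Y) = -56 + l (q(l, Y) = l + (-51 - 5) = l - 56 = -56 + l)
(-30518 + 46959)/(q(-184, 165) + 38950) = (-30518 + 46959)/((-56 - 184) + 38950) = 16441/(-240 + 38950) = 16441/38710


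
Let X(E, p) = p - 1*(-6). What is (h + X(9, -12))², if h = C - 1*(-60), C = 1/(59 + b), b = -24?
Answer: 3575881/1225 ≈ 2919.1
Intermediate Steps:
X(E, p) = 6 + p (X(E, p) = p + 6 = 6 + p)
C = 1/35 (C = 1/(59 - 24) = 1/35 ≈ 0.028571)
h = 2101/35 (h = 1/35 - 1*(-60) = 1/35 + 60 = 2101/35 ≈ 60.029)
(h + X(9, -12))² = (2101/35 + (6 - 12))² = (2101/35 - 6)² = (1891/35)² = 3575881/1225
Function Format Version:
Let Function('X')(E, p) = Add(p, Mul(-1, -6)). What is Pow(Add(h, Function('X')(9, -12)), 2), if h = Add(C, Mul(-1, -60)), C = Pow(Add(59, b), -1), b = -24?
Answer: Rational(3575881, 1225) ≈ 2919.1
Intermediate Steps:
Function('X')(E, p) = Add(6, p) (Function('X')(E, p) = Add(p, 6) = Add(6, p))
C = Rational(1, 35) (C = Pow(Add(59, -24), -1) = Pow(35, -1) = Rational(1, 35) ≈ 0.028571)
h = Rational(2101, 35) (h = Add(Rational(1, 35), Mul(-1, -60)) = Add(Rational(1, 35), 60) = Rational(2101, 35) ≈ 60.029)
Pow(Add(h, Function('X')(9, -12)), 2) = Pow(Add(Rational(2101, 35), Add(6, -12)), 2) = Pow(Add(Rational(2101, 35), -6), 2) = Pow(Rational(1891, 35), 2) = Rational(3575881, 1225)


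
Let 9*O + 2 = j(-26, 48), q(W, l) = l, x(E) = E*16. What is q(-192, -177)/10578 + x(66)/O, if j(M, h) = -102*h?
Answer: -16900043/8635174 ≈ -1.9571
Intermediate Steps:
x(E) = 16*E
O = -4898/9 (O = -2/9 + (-102*48)/9 = -2/9 + (⅑)*(-4896) = -2/9 - 544 = -4898/9 ≈ -544.22)
q(-192, -177)/10578 + x(66)/O = -177/10578 + (16*66)/(-4898/9) = -177*1/10578 + 1056*(-9/4898) = -59/3526 - 4752/2449 = -16900043/8635174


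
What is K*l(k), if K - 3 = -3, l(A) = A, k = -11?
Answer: 0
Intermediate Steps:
K = 0 (K = 3 - 3 = 0)
K*l(k) = 0*(-11) = 0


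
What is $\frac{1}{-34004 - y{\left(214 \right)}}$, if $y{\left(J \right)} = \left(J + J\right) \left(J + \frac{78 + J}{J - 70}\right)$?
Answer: $- \frac{9}{1138175} \approx -7.9074 \cdot 10^{-6}$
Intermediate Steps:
$y{\left(J \right)} = 2 J \left(J + \frac{78 + J}{-70 + J}\right)$
$\frac{1}{-34004 - y{\left(214 \right)}} = \frac{1}{-34004 - 2 \cdot 214 \frac{1}{-70 + 214} \left(78 + 214^{2} - 14766\right)} = \frac{1}{-34004 - 2 \cdot 214 \cdot \frac{1}{144} \left(78 + 45796 - 14766\right)} = \frac{1}{-34004 - 2 \cdot 214 \cdot \frac{1}{144} \cdot 31108} = \frac{1}{-34004 - \frac{832139}{9}} = \frac{1}{- \frac{1138175}{9}} = - \frac{9}{1138175}$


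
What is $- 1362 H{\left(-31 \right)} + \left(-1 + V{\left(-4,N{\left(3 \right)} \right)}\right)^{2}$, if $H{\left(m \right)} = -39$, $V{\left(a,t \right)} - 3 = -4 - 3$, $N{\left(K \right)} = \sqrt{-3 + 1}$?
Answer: $53143$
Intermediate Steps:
$N{\left(K \right)} = i \sqrt{2}$ ($N{\left(K \right)} = \sqrt{-2} = i \sqrt{2}$)
$V{\left(a,t \right)} = -4$ ($V{\left(a,t \right)} = 3 - 7 = -4$)
$- 1362 H{\left(-31 \right)} + \left(-1 + V{\left(-4,N{\left(3 \right)} \right)}\right)^{2} = \left(-1362\right) \left(-39\right) + \left(-1 - 4\right)^{2} = 53118 + \left(-5\right)^{2} = 53118 + 25 = 53143$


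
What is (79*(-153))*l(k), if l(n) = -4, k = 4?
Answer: 48348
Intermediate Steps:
(79*(-153))*l(k) = (79*(-153))*(-4) = -12087*(-4) = 48348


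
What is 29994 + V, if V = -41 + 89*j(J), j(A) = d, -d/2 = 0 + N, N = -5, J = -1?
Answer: 30843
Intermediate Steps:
d = 10 (d = -2*(0 - 5) = -2*(-5) = 10)
j(A) = 10
V = 849 (V = -41 + 89*10 = -41 + 890 = 849)
29994 + V = 29994 + 849 = 30843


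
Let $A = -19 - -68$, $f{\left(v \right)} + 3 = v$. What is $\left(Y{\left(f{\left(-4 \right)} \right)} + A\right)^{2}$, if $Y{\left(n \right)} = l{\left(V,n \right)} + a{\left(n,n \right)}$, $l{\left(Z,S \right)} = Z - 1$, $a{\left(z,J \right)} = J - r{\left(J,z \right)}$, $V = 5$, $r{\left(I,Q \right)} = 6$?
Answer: $1600$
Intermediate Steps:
$f{\left(v \right)} = -3 + v$
$a{\left(z,J \right)} = -6 + J$ ($a{\left(z,J \right)} = J - 6 = -6 + J$)
$l{\left(Z,S \right)} = -1 + Z$
$Y{\left(n \right)} = -2 + n$ ($Y{\left(n \right)} = \left(-1 + 5\right) + \left(-6 + n\right) = 4 + \left(-6 + n\right) = -2 + n$)
$A = 49$ ($A = -19 + 68 = 49$)
$\left(Y{\left(f{\left(-4 \right)} \right)} + A\right)^{2} = \left(\left(-2 - 7\right) + 49\right)^{2} = \left(-9 + 49\right)^{2} = 40^{2} = 1600$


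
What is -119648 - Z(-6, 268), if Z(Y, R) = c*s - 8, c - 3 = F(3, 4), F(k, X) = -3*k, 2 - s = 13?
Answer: -119706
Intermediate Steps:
s = -11 (s = 2 - 1*13 = 2 - 13 = -11)
c = -6 (c = 3 - 3*3 = 3 - 9 = -6)
Z(Y, R) = 58 (Z(Y, R) = -6*(-11) - 8 = 66 - 8 = 58)
-119648 - Z(-6, 268) = -119648 - 1*58 = -119648 - 58 = -119706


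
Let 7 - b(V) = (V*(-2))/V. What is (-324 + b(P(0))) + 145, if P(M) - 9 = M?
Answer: -170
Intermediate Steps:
P(M) = 9 + M
b(V) = 9 (b(V) = 7 - V*(-2)/V = 7 - (-2*V)/V = 7 - 1*(-2) = 7 + 2 = 9)
(-324 + b(P(0))) + 145 = (-324 + 9) + 145 = -315 + 145 = -170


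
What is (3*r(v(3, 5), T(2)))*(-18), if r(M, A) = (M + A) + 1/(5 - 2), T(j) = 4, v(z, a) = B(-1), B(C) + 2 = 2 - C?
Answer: -288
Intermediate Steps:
B(C) = -C (B(C) = -2 + (2 - C) = -C)
v(z, a) = 1 (v(z, a) = -1*(-1) = 1)
r(M, A) = ⅓ + A + M (r(M, A) = (A + M) + 1/3 = (A + M) + ⅓ = ⅓ + A + M)
(3*r(v(3, 5), T(2)))*(-18) = (3*(⅓ + 4 + 1))*(-18) = (3*(16/3))*(-18) = 16*(-18) = -288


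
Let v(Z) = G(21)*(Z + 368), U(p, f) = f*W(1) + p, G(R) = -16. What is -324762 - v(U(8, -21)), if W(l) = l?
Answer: -319082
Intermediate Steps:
U(p, f) = f + p (U(p, f) = f*1 + p = f + p)
v(Z) = -5888 - 16*Z (v(Z) = -16*(Z + 368) = -16*(368 + Z) = -5888 - 16*Z)
-324762 - v(U(8, -21)) = -324762 - (-5888 - 16*(-21 + 8)) = -324762 - (-5888 - 16*(-13)) = -324762 - (-5888 + 208) = -324762 - 1*(-5680) = -324762 + 5680 = -319082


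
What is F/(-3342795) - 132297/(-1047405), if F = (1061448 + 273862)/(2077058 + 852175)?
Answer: 86361848653616083/683733794037711345 ≈ 0.12631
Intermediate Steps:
F = 1335310/2929233 ≈ 0.45586
F/(-3342795) - 132297/(-1047405) = (1335310/2929233)/(-3342795) - 132297/(-1047405) = (1335310/2929233)*(-1/3342795) - 132297*(-1/1047405) = -267062/1958365085247 + 44099/349135 = 86361848653616083/683733794037711345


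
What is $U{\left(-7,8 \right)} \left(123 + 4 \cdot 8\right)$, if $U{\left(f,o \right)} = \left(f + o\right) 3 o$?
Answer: $3720$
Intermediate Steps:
$U{\left(f,o \right)} = o \left(3 f + 3 o\right)$ ($U{\left(f,o \right)} = \left(3 f + 3 o\right) o = o \left(3 f + 3 o\right)$)
$U{\left(-7,8 \right)} \left(123 + 4 \cdot 8\right) = 3 \cdot 8 \left(-7 + 8\right) \left(123 + 4 \cdot 8\right) = 3 \cdot 8 \cdot 1 \left(123 + 32\right) = 24 \cdot 155 = 3720$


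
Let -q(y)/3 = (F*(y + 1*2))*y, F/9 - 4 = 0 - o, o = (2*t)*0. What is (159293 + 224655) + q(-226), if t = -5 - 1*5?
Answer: -5083444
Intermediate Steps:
t = -10 (t = -5 - 5 = -10)
o = 0 (o = (2*(-10))*0 = -20*0 = 0)
F = 36 (F = 36 + 9*(0 - 1*0) = 36 + 9*(0 + 0) = 36 + 9*0 = 36 + 0 = 36)
q(y) = -3*y*(72 + 36*y) (q(y) = -3*36*(y + 1*2)*y = -3*36*(y + 2)*y = -3*36*(2 + y)*y = -3*(72 + 36*y)*y = -3*y*(72 + 36*y))
(159293 + 224655) + q(-226) = (159293 + 224655) - 108*(-226)*(2 - 226) = 383948 - 108*(-226)*(-224) = 383948 - 5467392 = -5083444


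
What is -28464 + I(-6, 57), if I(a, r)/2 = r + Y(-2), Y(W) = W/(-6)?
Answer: -85048/3 ≈ -28349.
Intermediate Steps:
Y(W) = -W/6 (Y(W) = W*(-⅙) = -W/6)
I(a, r) = ⅔ + 2*r (I(a, r) = 2*(r - ⅙*(-2)) = 2*(r + ⅓) = 2*(⅓ + r) = ⅔ + 2*r)
-28464 + I(-6, 57) = -28464 + (⅔ + 2*57) = -28464 + (⅔ + 114) = -28464 + 344/3 = -85048/3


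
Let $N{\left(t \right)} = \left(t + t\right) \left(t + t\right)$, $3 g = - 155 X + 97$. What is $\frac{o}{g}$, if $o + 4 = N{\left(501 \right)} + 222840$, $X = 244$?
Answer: $- \frac{3680520}{37723} \approx -97.567$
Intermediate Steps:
$g = - \frac{37723}{3}$ ($g = \frac{\left(-155\right) 244 + 97}{3} = \frac{-37820 + 97}{3} = \frac{1}{3} \left(-37723\right) = - \frac{37723}{3} \approx -12574.0$)
$N{\left(t \right)} = 4 t^{2}$ ($N{\left(t \right)} = 2 t 2 t = 4 t^{2}$)
$o = 1226840$ ($o = -4 + \left(4 \cdot 501^{2} + 222840\right) = -4 + \left(4 \cdot 251001 + 222840\right) = -4 + \left(1004004 + 222840\right) = -4 + 1226844 = 1226840$)
$\frac{o}{g} = \frac{1226840}{- \frac{37723}{3}} = 1226840 \left(- \frac{3}{37723}\right) = - \frac{3680520}{37723}$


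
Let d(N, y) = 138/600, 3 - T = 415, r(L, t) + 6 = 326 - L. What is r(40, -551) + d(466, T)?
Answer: 28023/100 ≈ 280.23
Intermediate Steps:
r(L, t) = 320 - L (r(L, t) = -6 + (326 - L) = 320 - L)
T = -412 (T = 3 - 1*415 = 3 - 415 = -412)
d(N, y) = 23/100 (d(N, y) = 138*(1/600) = 23/100)
r(40, -551) + d(466, T) = (320 - 1*40) + 23/100 = (320 - 40) + 23/100 = 280 + 23/100 = 28023/100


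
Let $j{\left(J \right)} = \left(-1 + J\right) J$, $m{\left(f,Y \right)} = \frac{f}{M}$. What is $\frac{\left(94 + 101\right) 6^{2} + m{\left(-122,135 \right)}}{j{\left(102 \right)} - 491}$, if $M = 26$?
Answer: $\frac{91199}{127543} \approx 0.71504$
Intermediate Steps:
$m{\left(f,Y \right)} = \frac{f}{26}$
$j{\left(J \right)} = J \left(-1 + J\right)$
$\frac{\left(94 + 101\right) 6^{2} + m{\left(-122,135 \right)}}{j{\left(102 \right)} - 491} = \frac{\left(94 + 101\right) 6^{2} + \frac{1}{26} \left(-122\right)}{102 \left(-1 + 102\right) - 491} = \frac{195 \cdot 36 - \frac{61}{13}}{102 \cdot 101 - 491} = \frac{7020 - \frac{61}{13}}{10302 - 491} = \frac{91199}{13 \cdot 9811} = \frac{91199}{13} \cdot \frac{1}{9811} = \frac{91199}{127543}$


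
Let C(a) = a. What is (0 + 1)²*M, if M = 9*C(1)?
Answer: 9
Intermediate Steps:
M = 9 (M = 9*1 = 9)
(0 + 1)²*M = (0 + 1)²*9 = 1²*9 = 1*9 = 9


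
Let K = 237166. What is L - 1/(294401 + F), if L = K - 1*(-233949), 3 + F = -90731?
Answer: 95950578704/203667 ≈ 4.7112e+5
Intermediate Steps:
F = -90734 (F = -3 - 90731 = -90734)
L = 471115 (L = 237166 - 1*(-233949) = 237166 + 233949 = 471115)
L - 1/(294401 + F) = 471115 - 1/(294401 - 90734) = 471115 - 1/203667 = 95950578704/203667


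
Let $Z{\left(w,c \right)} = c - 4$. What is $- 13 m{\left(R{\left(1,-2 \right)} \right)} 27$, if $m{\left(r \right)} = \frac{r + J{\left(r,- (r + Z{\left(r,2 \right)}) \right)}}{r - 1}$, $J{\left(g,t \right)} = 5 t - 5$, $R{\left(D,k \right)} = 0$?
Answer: $1755$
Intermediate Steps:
$Z{\left(w,c \right)} = -4 + c$
$J{\left(g,t \right)} = -5 + 5 t$
$m{\left(r \right)} = \frac{5 - 4 r}{-1 + r}$ ($m{\left(r \right)} = \frac{r + \left(-5 + 5 \left(- (r + \left(-4 + 2\right))\right)\right)}{r - 1} = \frac{r + \left(-5 + 5 \left(- (r - 2)\right)\right)}{-1 + r} = \frac{r + \left(-5 + 5 \left(- (-2 + r)\right)\right)}{-1 + r} = \frac{r + \left(-5 + 5 \left(2 - r\right)\right)}{-1 + r} = \frac{r - \left(-5 + 5 r\right)}{-1 + r} = \frac{5 - 4 r}{-1 + r}$)
$- 13 m{\left(R{\left(1,-2 \right)} \right)} 27 = - 13 \frac{5 - 0}{-1 + 0} \cdot 27 = - 13 \frac{5 + 0}{-1} \cdot 27 = - 13 \left(\left(-1\right) 5\right) 27 = \left(-13\right) \left(-5\right) 27 = 65 \cdot 27 = 1755$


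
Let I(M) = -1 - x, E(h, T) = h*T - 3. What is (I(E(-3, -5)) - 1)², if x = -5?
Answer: 9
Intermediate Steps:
E(h, T) = -3 + T*h (E(h, T) = T*h - 3 = -3 + T*h)
I(M) = 4 (I(M) = -1 - 1*(-5) = -1 + 5 = 4)
(I(E(-3, -5)) - 1)² = (4 - 1)² = 3² = 9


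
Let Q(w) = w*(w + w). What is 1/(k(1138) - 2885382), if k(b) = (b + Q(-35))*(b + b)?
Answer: 1/5280906 ≈ 1.8936e-7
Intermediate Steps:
Q(w) = 2*w² (Q(w) = w*(2*w) = 2*w²)
k(b) = 2*b*(2450 + b) (k(b) = (b + 2*(-35)²)*(b + b) = (b + 2*1225)*(2*b) = (b + 2450)*(2*b) = (2450 + b)*(2*b) = 2*b*(2450 + b))
1/(k(1138) - 2885382) = 1/(2*1138*(2450 + 1138) - 2885382) = 1/(2*1138*3588 - 2885382) = 1/(8166288 - 2885382) = 1/5280906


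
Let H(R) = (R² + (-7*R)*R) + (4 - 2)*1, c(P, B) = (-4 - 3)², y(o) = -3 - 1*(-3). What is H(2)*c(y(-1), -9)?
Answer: -1078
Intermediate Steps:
y(o) = 0 (y(o) = -3 + 3 = 0)
c(P, B) = 49 (c(P, B) = (-7)² = 49)
H(R) = 2 - 6*R² (H(R) = (R² - 7*R²) + 2*1 = -6*R² + 2 = 2 - 6*R²)
H(2)*c(y(-1), -9) = (2 - 6*2²)*49 = (2 - 6*4)*49 = (2 - 24)*49 = -22*49 = -1078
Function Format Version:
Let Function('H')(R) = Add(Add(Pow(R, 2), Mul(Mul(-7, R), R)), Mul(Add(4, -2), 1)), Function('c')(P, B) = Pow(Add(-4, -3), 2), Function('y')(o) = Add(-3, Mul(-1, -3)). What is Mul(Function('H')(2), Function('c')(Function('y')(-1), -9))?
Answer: -1078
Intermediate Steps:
Function('y')(o) = 0 (Function('y')(o) = Add(-3, 3) = 0)
Function('c')(P, B) = 49 (Function('c')(P, B) = Pow(-7, 2) = 49)
Function('H')(R) = Add(2, Mul(-6, Pow(R, 2))) (Function('H')(R) = Add(Add(Pow(R, 2), Mul(-7, Pow(R, 2))), Mul(2, 1)) = Add(Mul(-6, Pow(R, 2)), 2) = Add(2, Mul(-6, Pow(R, 2))))
Mul(Function('H')(2), Function('c')(Function('y')(-1), -9)) = Mul(Add(2, Mul(-6, Pow(2, 2))), 49) = Mul(Add(2, Mul(-6, 4)), 49) = Mul(Add(2, -24), 49) = Mul(-22, 49) = -1078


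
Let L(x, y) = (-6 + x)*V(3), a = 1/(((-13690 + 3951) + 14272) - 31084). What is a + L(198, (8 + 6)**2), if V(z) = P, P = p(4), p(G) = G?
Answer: 20391167/26551 ≈ 768.00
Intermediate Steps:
a = -1/26551 (a = 1/((-9739 + 14272) - 31084) = 1/(4533 - 31084) = 1/(-26551) = -1/26551 ≈ -3.7663e-5)
P = 4
V(z) = 4
L(x, y) = -24 + 4*x (L(x, y) = (-6 + x)*4 = -24 + 4*x)
a + L(198, (8 + 6)**2) = -1/26551 + (-24 + 4*198) = -1/26551 + (-24 + 792) = -1/26551 + 768 = 20391167/26551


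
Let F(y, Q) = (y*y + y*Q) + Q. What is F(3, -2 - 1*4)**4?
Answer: 50625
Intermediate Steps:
F(y, Q) = Q + y**2 + Q*y (F(y, Q) = (y**2 + Q*y) + Q = Q + y**2 + Q*y)
F(3, -2 - 1*4)**4 = ((-2 - 1*4) + 3**2 + (-2 - 1*4)*3)**4 = ((-2 - 4) + 9 + (-2 - 4)*3)**4 = (-6 + 9 - 6*3)**4 = (-6 + 9 - 18)**4 = (-15)**4 = 50625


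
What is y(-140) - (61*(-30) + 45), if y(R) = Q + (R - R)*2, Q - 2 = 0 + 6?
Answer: 1793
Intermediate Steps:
Q = 8 (Q = 2 + (0 + 6) = 2 + 6 = 8)
y(R) = 8 (y(R) = 8 + (R - R)*2 = 8 + 0*2 = 8 + 0 = 8)
y(-140) - (61*(-30) + 45) = 8 - (61*(-30) + 45) = 8 - (-1830 + 45) = 8 - 1*(-1785) = 8 + 1785 = 1793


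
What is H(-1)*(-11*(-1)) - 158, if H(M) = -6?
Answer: -224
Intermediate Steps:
H(-1)*(-11*(-1)) - 158 = -(-66)*(-1) - 158 = -6*11 - 158 = -66 - 158 = -224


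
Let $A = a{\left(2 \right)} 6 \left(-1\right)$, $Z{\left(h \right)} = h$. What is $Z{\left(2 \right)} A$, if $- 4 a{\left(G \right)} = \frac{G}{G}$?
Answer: $3$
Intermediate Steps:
$a{\left(G \right)} = - \frac{1}{4}$ ($a{\left(G \right)} = - \frac{G \frac{1}{G}}{4} = \left(- \frac{1}{4}\right) 1 = - \frac{1}{4}$)
$A = \frac{3}{2}$ ($A = \left(- \frac{1}{4}\right) 6 \left(-1\right) = \left(- \frac{3}{2}\right) \left(-1\right) = \frac{3}{2} \approx 1.5$)
$Z{\left(2 \right)} A = 2 \cdot \frac{3}{2} = 3$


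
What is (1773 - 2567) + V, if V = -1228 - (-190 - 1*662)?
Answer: -1170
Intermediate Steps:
V = -376 (V = -1228 - (-190 - 662) = -1228 - 1*(-852) = -1228 + 852 = -376)
(1773 - 2567) + V = (1773 - 2567) - 376 = -794 - 376 = -1170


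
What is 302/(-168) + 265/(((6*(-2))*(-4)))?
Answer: 417/112 ≈ 3.7232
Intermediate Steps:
302/(-168) + 265/(((6*(-2))*(-4))) = 302*(-1/168) + 265/((-12*(-4))) = -151/84 + 265/48 = 417/112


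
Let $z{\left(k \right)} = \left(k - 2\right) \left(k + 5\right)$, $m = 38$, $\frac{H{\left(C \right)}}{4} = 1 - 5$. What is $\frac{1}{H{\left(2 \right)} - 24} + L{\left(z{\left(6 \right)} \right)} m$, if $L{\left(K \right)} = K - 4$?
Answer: $\frac{60799}{40} \approx 1520.0$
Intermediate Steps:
$H{\left(C \right)} = -16$ ($H{\left(C \right)} = 4 \left(1 - 5\right) = 4 \left(-4\right) = -16$)
$z{\left(k \right)} = \left(-2 + k\right) \left(5 + k\right)$
$L{\left(K \right)} = -4 + K$
$\frac{1}{H{\left(2 \right)} - 24} + L{\left(z{\left(6 \right)} \right)} m = \frac{1}{-16 - 24} + \left(-4 + \left(-10 + 6^{2} + 3 \cdot 6\right)\right) 38 = \frac{1}{-40} + \left(-4 + \left(-10 + 36 + 18\right)\right) 38 = - \frac{1}{40} + \left(-4 + 44\right) 38 = - \frac{1}{40} + 40 \cdot 38 = - \frac{1}{40} + 1520 = \frac{60799}{40}$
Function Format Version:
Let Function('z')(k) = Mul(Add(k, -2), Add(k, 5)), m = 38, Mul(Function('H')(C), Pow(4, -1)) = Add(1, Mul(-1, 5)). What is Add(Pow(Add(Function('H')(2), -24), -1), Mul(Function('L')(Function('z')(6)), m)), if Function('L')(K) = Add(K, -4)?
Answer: Rational(60799, 40) ≈ 1520.0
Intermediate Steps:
Function('H')(C) = -16 (Function('H')(C) = Mul(4, Add(1, Mul(-1, 5))) = Mul(4, Add(1, -5)) = Mul(4, -4) = -16)
Function('z')(k) = Mul(Add(-2, k), Add(5, k))
Function('L')(K) = Add(-4, K)
Add(Pow(Add(Function('H')(2), -24), -1), Mul(Function('L')(Function('z')(6)), m)) = Add(Pow(Add(-16, -24), -1), Mul(Add(-4, Add(-10, Pow(6, 2), Mul(3, 6))), 38)) = Add(Pow(-40, -1), Mul(Add(-4, Add(-10, 36, 18)), 38)) = Add(Rational(-1, 40), Mul(Add(-4, 44), 38)) = Add(Rational(-1, 40), Mul(40, 38)) = Add(Rational(-1, 40), 1520) = Rational(60799, 40)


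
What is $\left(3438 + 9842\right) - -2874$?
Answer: $16154$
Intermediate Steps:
$\left(3438 + 9842\right) - -2874 = 13280 + \left(2880 - 6\right) = 13280 + 2874 = 16154$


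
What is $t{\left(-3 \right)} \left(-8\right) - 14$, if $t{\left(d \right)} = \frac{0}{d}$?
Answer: $-14$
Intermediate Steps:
$t{\left(d \right)} = 0$
$t{\left(-3 \right)} \left(-8\right) - 14 = 0 \left(-8\right) - 14 = 0 - 14 = -14$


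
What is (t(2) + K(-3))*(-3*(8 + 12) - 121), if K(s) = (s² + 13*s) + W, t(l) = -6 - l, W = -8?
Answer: 8326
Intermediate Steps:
K(s) = -8 + s² + 13*s (K(s) = (s² + 13*s) - 8 = -8 + s² + 13*s)
(t(2) + K(-3))*(-3*(8 + 12) - 121) = ((-6 - 1*2) + (-8 + (-3)² + 13*(-3)))*(-3*(8 + 12) - 121) = ((-6 - 2) + (-8 + 9 - 39))*(-3*20 - 121) = (-8 - 38)*(-60 - 121) = -46*(-181) = 8326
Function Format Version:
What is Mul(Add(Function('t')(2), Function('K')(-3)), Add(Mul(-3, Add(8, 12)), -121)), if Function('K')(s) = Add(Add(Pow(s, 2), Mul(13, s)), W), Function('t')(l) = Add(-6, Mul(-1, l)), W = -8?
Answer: 8326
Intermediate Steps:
Function('K')(s) = Add(-8, Pow(s, 2), Mul(13, s)) (Function('K')(s) = Add(Add(Pow(s, 2), Mul(13, s)), -8) = Add(-8, Pow(s, 2), Mul(13, s)))
Mul(Add(Function('t')(2), Function('K')(-3)), Add(Mul(-3, Add(8, 12)), -121)) = Mul(Add(Add(-6, Mul(-1, 2)), Add(-8, Pow(-3, 2), Mul(13, -3))), Add(Mul(-3, Add(8, 12)), -121)) = Mul(Add(Add(-6, -2), Add(-8, 9, -39)), Add(Mul(-3, 20), -121)) = Mul(Add(-8, -38), Add(-60, -121)) = Mul(-46, -181) = 8326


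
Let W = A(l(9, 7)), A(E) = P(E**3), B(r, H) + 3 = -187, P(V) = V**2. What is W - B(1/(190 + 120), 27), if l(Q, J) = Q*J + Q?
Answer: 139314069694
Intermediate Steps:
l(Q, J) = Q + J*Q (l(Q, J) = J*Q + Q = Q + J*Q)
B(r, H) = -190 (B(r, H) = -3 - 187 = -190)
A(E) = E**6 (A(E) = (E**3)**2 = E**6)
W = 139314069504 (W = (9*(1 + 7))**6 = (9*8)**6 = 72**6 = 139314069504)
W - B(1/(190 + 120), 27) = 139314069504 - 1*(-190) = 139314069504 + 190 = 139314069694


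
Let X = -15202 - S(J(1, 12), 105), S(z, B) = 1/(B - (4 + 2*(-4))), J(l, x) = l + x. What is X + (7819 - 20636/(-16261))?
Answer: -1869108272/253207 ≈ -7381.7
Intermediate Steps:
S(z, B) = 1/(4 + B) (S(z, B) = 1/(B - (4 - 8)) = 1/(B - 1*(-4)) = 1/(B + 4) = 1/(4 + B))
X = -1657019/109 (X = -15202 - 1/(4 + 105) = -15202 - 1/109 = -1657019/109 ≈ -15202.)
X + (7819 - 20636/(-16261)) = -1657019/109 + (7819 - 20636/(-16261)) = -1657019/109 + (7819 - 20636*(-1/16261)) = -1657019/109 + (7819 + 2948/2323) = -1657019/109 + 18166485/2323 = -1869108272/253207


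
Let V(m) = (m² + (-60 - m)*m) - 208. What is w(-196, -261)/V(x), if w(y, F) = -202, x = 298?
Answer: 101/9044 ≈ 0.011168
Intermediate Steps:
V(m) = -208 + m² + m*(-60 - m) (V(m) = (m² + m*(-60 - m)) - 208 = -208 + m² + m*(-60 - m))
w(-196, -261)/V(x) = -202/(-208 - 60*298) = -202/(-208 - 17880) = -202/(-18088) = -202*(-1/18088) = 101/9044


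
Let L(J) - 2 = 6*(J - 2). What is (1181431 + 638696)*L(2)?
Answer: 3640254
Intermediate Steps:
L(J) = -10 + 6*J (L(J) = 2 + 6*(J - 2) = 2 + 6*(-2 + J) = 2 + (-12 + 6*J) = -10 + 6*J)
(1181431 + 638696)*L(2) = (1181431 + 638696)*(-10 + 6*2) = 1820127*(-10 + 12) = 1820127*2 = 3640254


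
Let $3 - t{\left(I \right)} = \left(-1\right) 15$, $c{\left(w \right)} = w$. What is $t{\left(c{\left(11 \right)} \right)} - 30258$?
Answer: $-30240$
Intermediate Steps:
$t{\left(I \right)} = 18$ ($t{\left(I \right)} = 3 - \left(-1\right) 15 = 3 - -15 = 3 + 15 = 18$)
$t{\left(c{\left(11 \right)} \right)} - 30258 = 18 - 30258 = -30240$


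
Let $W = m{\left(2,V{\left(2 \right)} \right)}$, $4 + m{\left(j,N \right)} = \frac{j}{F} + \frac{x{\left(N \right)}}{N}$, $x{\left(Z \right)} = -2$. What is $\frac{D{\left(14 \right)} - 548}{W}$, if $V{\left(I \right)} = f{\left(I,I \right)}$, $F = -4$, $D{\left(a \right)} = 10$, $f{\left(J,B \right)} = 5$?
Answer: $\frac{5380}{49} \approx 109.8$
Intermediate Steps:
$V{\left(I \right)} = 5$
$m{\left(j,N \right)} = -4 - \frac{2}{N} - \frac{j}{4}$ ($m{\left(j,N \right)} = -4 + \left(\frac{j}{-4} - \frac{2}{N}\right) = -4 + \left(j \left(- \frac{1}{4}\right) - \frac{2}{N}\right) = -4 - \left(\frac{2}{N} + \frac{j}{4}\right) = -4 - \frac{2}{N} - \frac{j}{4}$)
$W = - \frac{49}{10}$ ($W = -4 - \frac{2}{5} - \frac{1}{2} = - \frac{49}{10} \approx -4.9$)
$\frac{D{\left(14 \right)} - 548}{W} = \frac{10 - 548}{- \frac{49}{10}} = \left(- \frac{10}{49}\right) \left(-538\right) = \frac{5380}{49}$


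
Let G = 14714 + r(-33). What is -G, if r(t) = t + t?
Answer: -14648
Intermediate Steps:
r(t) = 2*t
G = 14648 (G = 14714 + 2*(-33) = 14714 - 66 = 14648)
-G = -1*14648 = -14648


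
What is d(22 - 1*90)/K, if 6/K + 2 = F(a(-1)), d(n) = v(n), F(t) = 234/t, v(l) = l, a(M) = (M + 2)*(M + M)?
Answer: 4046/3 ≈ 1348.7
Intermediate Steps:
a(M) = 2*M*(2 + M) (a(M) = (2 + M)*(2*M) = 2*M*(2 + M))
d(n) = n
K = -6/119 (K = 6/(-2 + 234/((2*(-1)*(2 - 1)))) = 6/(-2 + 234/((2*(-1)*1))) = 6/(-2 + 234/(-2)) = 6/(-2 + 234*(-½)) = 6/(-2 - 117) = 6/(-119) = 6*(-1/119) = -6/119 ≈ -0.050420)
d(22 - 1*90)/K = (22 - 1*90)/(-6/119) = (22 - 90)*(-119/6) = -68*(-119/6) = 4046/3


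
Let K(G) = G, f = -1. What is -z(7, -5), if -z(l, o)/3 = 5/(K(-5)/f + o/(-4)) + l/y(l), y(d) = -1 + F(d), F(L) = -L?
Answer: -9/40 ≈ -0.22500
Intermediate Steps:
y(d) = -1 - d
z(l, o) = -15/(5 - o/4) - 3*l/(-1 - l) (z(l, o) = -3*(5/(-5/(-1) + o/(-4)) + l/(-1 - l)) = -3*(5/(-5*(-1) + o*(-¼)) + l/(-1 - l)) = -3*(5/(5 - o/4) + l/(-1 - l)) = -15/(5 - o/4) - 3*l/(-1 - l))
-z(7, -5) = -3*(20 + 7*(-5))/((1 + 7)*(-20 - 5)) = -3*(20 - 35)/(8*(-25)) = -3*(-1)*(-15)/(8*25) = -1*9/40 = -9/40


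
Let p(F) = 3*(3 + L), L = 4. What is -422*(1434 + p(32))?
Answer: -614010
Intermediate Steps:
p(F) = 21 (p(F) = 3*(3 + 4) = 3*7 = 21)
-422*(1434 + p(32)) = -422*(1434 + 21) = -422*1455 = -614010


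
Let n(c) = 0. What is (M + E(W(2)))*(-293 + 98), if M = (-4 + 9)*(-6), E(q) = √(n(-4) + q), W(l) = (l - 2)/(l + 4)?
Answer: 5850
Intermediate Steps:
W(l) = (-2 + l)/(4 + l)
E(q) = √q (E(q) = √(0 + q) = √q)
M = -30 (M = 5*(-6) = -30)
(M + E(W(2)))*(-293 + 98) = (-30 + √((-2 + 2)/(4 + 2)))*(-293 + 98) = (-30 + √(0/6))*(-195) = (-30 + √((⅙)*0))*(-195) = (-30 + √0)*(-195) = (-30 + 0)*(-195) = -30*(-195) = 5850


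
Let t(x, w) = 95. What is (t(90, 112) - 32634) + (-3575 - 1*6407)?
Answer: -42521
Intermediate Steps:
(t(90, 112) - 32634) + (-3575 - 1*6407) = (95 - 32634) + (-3575 - 1*6407) = -32539 + (-3575 - 6407) = -32539 - 9982 = -42521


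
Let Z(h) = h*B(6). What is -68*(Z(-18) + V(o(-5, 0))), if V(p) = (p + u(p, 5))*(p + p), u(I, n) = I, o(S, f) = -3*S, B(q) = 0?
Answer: -61200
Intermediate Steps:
V(p) = 4*p² (V(p) = (p + p)*(p + p) = (2*p)*(2*p) = 4*p²)
Z(h) = 0 (Z(h) = h*0 = 0)
-68*(Z(-18) + V(o(-5, 0))) = -68*(0 + 4*(-3*(-5))²) = -68*(0 + 4*15²) = -68*(0 + 4*225) = -68*(0 + 900) = -68*900 = -61200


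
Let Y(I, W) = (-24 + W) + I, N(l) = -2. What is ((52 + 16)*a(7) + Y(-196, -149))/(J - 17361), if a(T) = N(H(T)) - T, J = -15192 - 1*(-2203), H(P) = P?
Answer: 981/30350 ≈ 0.032323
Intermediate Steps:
Y(I, W) = -24 + I + W
J = -12989 (J = -15192 + 2203 = -12989)
a(T) = -2 - T
((52 + 16)*a(7) + Y(-196, -149))/(J - 17361) = ((52 + 16)*(-2 - 1*7) + (-24 - 196 - 149))/(-12989 - 17361) = (68*(-2 - 7) - 369)/(-30350) = (68*(-9) - 369)*(-1/30350) = (-612 - 369)*(-1/30350) = -981*(-1/30350) = 981/30350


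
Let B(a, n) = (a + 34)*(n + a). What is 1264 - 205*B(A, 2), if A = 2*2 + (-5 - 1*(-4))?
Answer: -36661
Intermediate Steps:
A = 3 (A = 4 + (-5 + 4) = 4 - 1 = 3)
B(a, n) = (34 + a)*(a + n)
1264 - 205*B(A, 2) = 1264 - 205*(3² + 34*3 + 34*2 + 3*2) = 1264 - 205*(9 + 102 + 68 + 6) = 1264 - 205*185 = 1264 - 37925 = -36661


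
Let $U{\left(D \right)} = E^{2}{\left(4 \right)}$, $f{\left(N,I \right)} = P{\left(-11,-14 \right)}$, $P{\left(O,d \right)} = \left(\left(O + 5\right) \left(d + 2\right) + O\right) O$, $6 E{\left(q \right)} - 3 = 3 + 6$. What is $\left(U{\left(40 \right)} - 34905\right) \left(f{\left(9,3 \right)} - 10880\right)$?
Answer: $403141451$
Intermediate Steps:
$E{\left(q \right)} = 2$ ($E{\left(q \right)} = \frac{1}{2} + \frac{3 + 6}{6} = \frac{1}{2} + \frac{1}{6} \cdot 9 = \frac{1}{2} + \frac{3}{2} = 2$)
$P{\left(O,d \right)} = O \left(O + \left(2 + d\right) \left(5 + O\right)\right)$ ($P{\left(O,d \right)} = \left(\left(5 + O\right) \left(2 + d\right) + O\right) O = \left(\left(2 + d\right) \left(5 + O\right) + O\right) O = \left(O + \left(2 + d\right) \left(5 + O\right)\right) O = O \left(O + \left(2 + d\right) \left(5 + O\right)\right)$)
$f{\left(N,I \right)} = -671$ ($f{\left(N,I \right)} = - 11 \left(10 + 3 \left(-11\right) + 5 \left(-14\right) - -154\right) = - 11 \left(10 - 33 - 70 + 154\right) = \left(-11\right) 61 = -671$)
$U{\left(D \right)} = 4$ ($U{\left(D \right)} = 2^{2} = 4$)
$\left(U{\left(40 \right)} - 34905\right) \left(f{\left(9,3 \right)} - 10880\right) = \left(4 - 34905\right) \left(-671 - 10880\right) = \left(-34901\right) \left(-11551\right) = 403141451$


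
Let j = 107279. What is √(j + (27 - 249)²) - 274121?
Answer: -274121 + √156563 ≈ -2.7373e+5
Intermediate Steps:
√(j + (27 - 249)²) - 274121 = √(107279 + (27 - 249)²) - 274121 = √(107279 + (-222)²) - 274121 = √(107279 + 49284) - 274121 = √156563 - 274121 = -274121 + √156563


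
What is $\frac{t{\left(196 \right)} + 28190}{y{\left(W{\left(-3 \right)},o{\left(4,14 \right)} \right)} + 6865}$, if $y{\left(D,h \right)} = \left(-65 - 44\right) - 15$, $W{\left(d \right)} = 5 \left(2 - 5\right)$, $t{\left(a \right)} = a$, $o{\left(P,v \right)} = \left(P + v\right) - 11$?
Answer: $\frac{3154}{749} \approx 4.2109$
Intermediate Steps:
$o{\left(P,v \right)} = -11 + P + v$
$W{\left(d \right)} = -15$ ($W{\left(d \right)} = 5 \left(-3\right) = -15$)
$y{\left(D,h \right)} = -124$ ($y{\left(D,h \right)} = -109 - 15 = -124$)
$\frac{t{\left(196 \right)} + 28190}{y{\left(W{\left(-3 \right)},o{\left(4,14 \right)} \right)} + 6865} = \frac{196 + 28190}{-124 + 6865} = \frac{28386}{6741} = 28386 \cdot \frac{1}{6741} = \frac{3154}{749}$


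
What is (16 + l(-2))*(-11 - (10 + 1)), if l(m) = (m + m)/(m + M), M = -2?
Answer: -374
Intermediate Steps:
l(m) = 2*m/(-2 + m) (l(m) = (m + m)/(m - 2) = (2*m)/(-2 + m) = 2*m/(-2 + m))
(16 + l(-2))*(-11 - (10 + 1)) = (16 + 2*(-2)/(-2 - 2))*(-11 - (10 + 1)) = (16 + 2*(-2)/(-4))*(-11 - 1*11) = (16 + 2*(-2)*(-¼))*(-11 - 11) = (16 + 1)*(-22) = 17*(-22) = -374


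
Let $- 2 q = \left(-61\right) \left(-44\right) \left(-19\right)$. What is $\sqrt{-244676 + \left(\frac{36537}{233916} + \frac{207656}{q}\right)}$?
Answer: $\frac{i \sqrt{60443031511315881074537}}{497032514} \approx 494.64 i$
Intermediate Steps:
$q = 25498$ ($q = - \frac{\left(-61\right) \left(-44\right) \left(-19\right)}{2} = - \frac{2684 \left(-19\right)}{2} = \left(- \frac{1}{2}\right) \left(-50996\right) = 25498$)
$\sqrt{-244676 + \left(\frac{36537}{233916} + \frac{207656}{q}\right)} = \sqrt{-244676 + \left(\frac{36537}{233916} + \frac{207656}{25498}\right)} = \sqrt{-244676 + \left(36537 \cdot \frac{1}{233916} + 207656 \cdot \frac{1}{25498}\right)} = \sqrt{-244676 + \left(\frac{12179}{77972} + \frac{103828}{12749}\right)} = \sqrt{-244676 + \frac{8250946887}{994065028}} = \sqrt{- \frac{243215603844041}{994065028}} = \frac{i \sqrt{60443031511315881074537}}{497032514}$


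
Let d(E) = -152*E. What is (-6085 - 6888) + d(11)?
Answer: -14645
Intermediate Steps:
(-6085 - 6888) + d(11) = (-6085 - 6888) - 152*11 = -12973 - 1672 = -14645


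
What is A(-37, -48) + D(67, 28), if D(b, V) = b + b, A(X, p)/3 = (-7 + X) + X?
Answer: -109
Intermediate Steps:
A(X, p) = -21 + 6*X (A(X, p) = 3*((-7 + X) + X) = 3*(-7 + 2*X) = -21 + 6*X)
D(b, V) = 2*b
A(-37, -48) + D(67, 28) = (-21 + 6*(-37)) + 2*67 = (-21 - 222) + 134 = -243 + 134 = -109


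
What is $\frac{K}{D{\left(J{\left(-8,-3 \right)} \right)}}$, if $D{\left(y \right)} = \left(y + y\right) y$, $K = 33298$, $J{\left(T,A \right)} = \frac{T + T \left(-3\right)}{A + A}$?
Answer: $\frac{149841}{64} \approx 2341.3$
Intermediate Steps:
$J{\left(T,A \right)} = - \frac{T}{A}$ ($J{\left(T,A \right)} = \frac{T - 3 T}{2 A} = - 2 T \frac{1}{2 A} = - \frac{T}{A}$)
$D{\left(y \right)} = 2 y^{2}$ ($D{\left(y \right)} = 2 y y = 2 y^{2}$)
$\frac{K}{D{\left(J{\left(-8,-3 \right)} \right)}} = \frac{33298}{2 \left(\left(-1\right) \left(-8\right) \frac{1}{-3}\right)^{2}} = \frac{33298}{2 \left(\left(-1\right) \left(-8\right) \left(- \frac{1}{3}\right)\right)^{2}} = \frac{33298}{2 \left(- \frac{8}{3}\right)^{2}} = \frac{33298}{2 \cdot \frac{64}{9}} = \frac{33298}{\frac{128}{9}} = 33298 \cdot \frac{9}{128} = \frac{149841}{64}$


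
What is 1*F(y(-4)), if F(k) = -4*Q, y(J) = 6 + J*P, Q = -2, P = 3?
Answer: 8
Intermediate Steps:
y(J) = 6 + 3*J (y(J) = 6 + J*3 = 6 + 3*J)
F(k) = 8 (F(k) = -4*(-2) = 8)
1*F(y(-4)) = 1*8 = 8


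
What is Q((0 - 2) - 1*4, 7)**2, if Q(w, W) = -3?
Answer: 9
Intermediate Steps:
Q((0 - 2) - 1*4, 7)**2 = (-3)**2 = 9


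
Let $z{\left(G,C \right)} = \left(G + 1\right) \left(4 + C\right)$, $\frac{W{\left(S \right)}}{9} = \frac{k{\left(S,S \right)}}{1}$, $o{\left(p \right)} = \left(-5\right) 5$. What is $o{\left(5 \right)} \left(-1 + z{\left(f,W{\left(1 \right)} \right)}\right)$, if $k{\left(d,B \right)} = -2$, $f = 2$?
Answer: $1075$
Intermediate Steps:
$o{\left(p \right)} = -25$
$W{\left(S \right)} = -18$ ($W{\left(S \right)} = 9 \left(- \frac{2}{1}\right) = 9 \left(\left(-2\right) 1\right) = 9 \left(-2\right) = -18$)
$z{\left(G,C \right)} = \left(1 + G\right) \left(4 + C\right)$
$o{\left(5 \right)} \left(-1 + z{\left(f,W{\left(1 \right)} \right)}\right) = - 25 \left(-1 + \left(4 - 18 + 4 \cdot 2 - 36\right)\right) = - 25 \left(-1 + \left(4 - 18 + 8 - 36\right)\right) = - 25 \left(-1 - 42\right) = \left(-25\right) \left(-43\right) = 1075$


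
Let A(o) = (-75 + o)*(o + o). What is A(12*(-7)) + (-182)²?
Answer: 59836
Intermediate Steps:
A(o) = 2*o*(-75 + o) (A(o) = (-75 + o)*(2*o) = 2*o*(-75 + o))
A(12*(-7)) + (-182)² = 2*(12*(-7))*(-75 + 12*(-7)) + (-182)² = 2*(-84)*(-75 - 84) + 33124 = 2*(-84)*(-159) + 33124 = 26712 + 33124 = 59836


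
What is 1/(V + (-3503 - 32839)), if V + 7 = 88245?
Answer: 1/51896 ≈ 1.9269e-5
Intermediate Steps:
V = 88238 (V = -7 + 88245 = 88238)
1/(V + (-3503 - 32839)) = 1/(88238 + (-3503 - 32839)) = 1/(88238 - 36342) = 1/51896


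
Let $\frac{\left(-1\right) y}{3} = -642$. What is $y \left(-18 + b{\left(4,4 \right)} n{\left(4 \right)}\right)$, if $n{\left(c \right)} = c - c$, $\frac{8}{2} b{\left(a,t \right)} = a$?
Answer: $-34668$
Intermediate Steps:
$b{\left(a,t \right)} = \frac{a}{4}$
$n{\left(c \right)} = 0$
$y = 1926$ ($y = \left(-3\right) \left(-642\right) = 1926$)
$y \left(-18 + b{\left(4,4 \right)} n{\left(4 \right)}\right) = 1926 \left(-18 + \frac{1}{4} \cdot 4 \cdot 0\right) = 1926 \left(-18 + 1 \cdot 0\right) = 1926 \left(-18 + 0\right) = 1926 \left(-18\right) = -34668$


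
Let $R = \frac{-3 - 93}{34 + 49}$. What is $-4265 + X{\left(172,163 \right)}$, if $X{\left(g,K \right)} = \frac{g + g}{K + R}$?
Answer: $- \frac{57263193}{13433} \approx -4262.9$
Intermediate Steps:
$R = - \frac{96}{83} \approx -1.1566$
$X{\left(g,K \right)} = \frac{2 g}{- \frac{96}{83} + K}$ ($X{\left(g,K \right)} = \frac{g + g}{K - \frac{96}{83}} = \frac{2 g}{- \frac{96}{83} + K}$)
$-4265 + X{\left(172,163 \right)} = -4265 + 166 \cdot 172 \frac{1}{-96 + 83 \cdot 163} = -4265 + 166 \cdot 172 \frac{1}{-96 + 13529} = -4265 + 166 \cdot 172 \cdot \frac{1}{13433} = -4265 + \frac{28552}{13433} = - \frac{57263193}{13433}$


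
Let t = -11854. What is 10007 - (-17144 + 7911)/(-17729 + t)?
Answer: 296027848/29583 ≈ 10007.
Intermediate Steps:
10007 - (-17144 + 7911)/(-17729 + t) = 10007 - (-17144 + 7911)/(-17729 - 11854) = 10007 - (-9233)/(-29583) = 10007 - (-9233)*(-1)/29583 = 10007 - 1*9233/29583 = 10007 - 9233/29583 = 296027848/29583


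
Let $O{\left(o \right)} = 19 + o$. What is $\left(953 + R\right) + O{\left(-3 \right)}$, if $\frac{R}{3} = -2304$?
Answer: $-5943$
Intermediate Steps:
$R = -6912$ ($R = 3 \left(-2304\right) = -6912$)
$\left(953 + R\right) + O{\left(-3 \right)} = \left(953 - 6912\right) + \left(19 - 3\right) = -5959 + 16 = -5943$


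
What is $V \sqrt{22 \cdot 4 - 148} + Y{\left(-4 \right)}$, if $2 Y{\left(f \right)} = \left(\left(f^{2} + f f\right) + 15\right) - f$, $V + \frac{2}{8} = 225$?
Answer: $\frac{51}{2} + \frac{899 i \sqrt{15}}{2} \approx 25.5 + 1740.9 i$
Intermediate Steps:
$V = \frac{899}{4}$ ($V = - \frac{1}{4} + 225 = \frac{899}{4} \approx 224.75$)
$Y{\left(f \right)} = \frac{15}{2} + f^{2} - \frac{f}{2}$ ($Y{\left(f \right)} = \frac{\left(\left(f^{2} + f f\right) + 15\right) - f}{2} = \frac{\left(\left(f^{2} + f^{2}\right) + 15\right) - f}{2} = \frac{\left(2 f^{2} + 15\right) - f}{2} = \frac{\left(15 + 2 f^{2}\right) - f}{2} = \frac{15 - f + 2 f^{2}}{2} = \frac{15}{2} + f^{2} - \frac{f}{2}$)
$V \sqrt{22 \cdot 4 - 148} + Y{\left(-4 \right)} = \frac{899 \sqrt{22 \cdot 4 - 148}}{4} + \left(\frac{15}{2} + \left(-4\right)^{2} - -2\right) = \frac{899 \sqrt{88 - 148}}{4} + \left(\frac{15}{2} + 16 + 2\right) = \frac{899 \sqrt{-60}}{4} + \frac{51}{2} = \frac{899 \cdot 2 i \sqrt{15}}{4} + \frac{51}{2} = \frac{899 i \sqrt{15}}{2} + \frac{51}{2} = \frac{51}{2} + \frac{899 i \sqrt{15}}{2}$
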